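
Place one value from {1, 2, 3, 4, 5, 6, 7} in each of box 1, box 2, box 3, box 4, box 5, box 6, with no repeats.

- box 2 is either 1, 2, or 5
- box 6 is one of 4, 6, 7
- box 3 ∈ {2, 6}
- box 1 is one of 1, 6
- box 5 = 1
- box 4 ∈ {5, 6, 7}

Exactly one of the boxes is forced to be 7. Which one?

box 4

box 5 must be 1 (only option left). Remove 1 from box 1, box 2.
box 1's domain is down to {6}, so box 1 = 6. Eliminate 6 elsewhere: box 3, box 4, box 6.
box 3's domain is down to {2}, so box 3 = 2. Strike 2 from box 2.
box 2's domain is down to {5}, so box 2 = 5. Strike 5 from box 4.
So 7 goes to box 4.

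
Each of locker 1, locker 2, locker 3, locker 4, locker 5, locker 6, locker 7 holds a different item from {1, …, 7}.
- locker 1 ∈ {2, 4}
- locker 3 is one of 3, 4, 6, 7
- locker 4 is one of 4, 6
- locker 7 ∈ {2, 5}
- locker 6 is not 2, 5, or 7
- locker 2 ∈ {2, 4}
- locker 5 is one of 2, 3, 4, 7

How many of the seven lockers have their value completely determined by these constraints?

Among the 7 variables, 1 fits only locker 6 (and all 7 values in {1, 2, 3, 4, 5, 6, 7} must be used), so locker 6 = 1.
The 6 still-open variables together cover exactly {2, 3, 4, 5, 6, 7} — 6 values for 6 variables — and 5 appears only in locker 7's list, so locker 7 = 5.
locker 1 and locker 2 between them cover only {2, 4} — a naked pair. Remove those values from locker 3, locker 4, locker 5.
locker 4 must be 6 (only option left). Eliminate 6 elsewhere: locker 3.
Determined: locker 4=6, locker 6=1, locker 7=5. The other lockers each still have more than one consistent value. That makes 3.

3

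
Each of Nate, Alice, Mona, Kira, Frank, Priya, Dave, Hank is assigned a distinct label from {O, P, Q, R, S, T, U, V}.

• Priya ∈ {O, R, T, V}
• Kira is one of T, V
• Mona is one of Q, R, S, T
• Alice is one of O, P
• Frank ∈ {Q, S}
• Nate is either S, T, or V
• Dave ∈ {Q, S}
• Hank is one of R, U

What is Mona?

The 8 variables draw from only 8 values {O, P, Q, R, S, T, U, V}, so each is used; only Alice can be P, hence Alice = P.
Among the 7 still-open variables, O fits only Priya (and all 7 values in {O, Q, R, S, T, U, V} must be used), so Priya = O.
The 6 still-open variables together cover exactly {Q, R, S, T, U, V} — 6 values for 6 variables — and U appears only in Hank's list, so Hank = U.
The 5 still-open variables draw from only 5 values {Q, R, S, T, V}, so each is used; only Mona can be R, hence Mona = R.

R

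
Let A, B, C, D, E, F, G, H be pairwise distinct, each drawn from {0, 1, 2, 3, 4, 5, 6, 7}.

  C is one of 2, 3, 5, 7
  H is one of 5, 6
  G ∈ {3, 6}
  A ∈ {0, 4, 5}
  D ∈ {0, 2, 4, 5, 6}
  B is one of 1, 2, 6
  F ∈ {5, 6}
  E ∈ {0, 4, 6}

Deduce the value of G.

The 8 variables together cover exactly {0, 1, 2, 3, 4, 5, 6, 7} — 8 values for 8 variables — and 1 appears only in B's list, so B = 1.
Among the 7 still-open variables, 7 fits only C (and all 7 values in {0, 2, 3, 4, 5, 6, 7} must be used), so C = 7.
Among the 6 still-open variables, 2 fits only D (and all 6 values in {0, 2, 3, 4, 5, 6} must be used), so D = 2.
The 5 still-open variables draw from only 5 values {0, 3, 4, 5, 6}, so each is used; only G can be 3, hence G = 3.

3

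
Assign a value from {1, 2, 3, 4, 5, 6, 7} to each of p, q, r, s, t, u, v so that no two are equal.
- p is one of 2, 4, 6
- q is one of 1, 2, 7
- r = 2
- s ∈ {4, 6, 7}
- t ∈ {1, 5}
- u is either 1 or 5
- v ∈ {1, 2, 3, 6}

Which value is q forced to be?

r's domain is down to {2}, so r = 2. Remove 2 from p, q, v.
The 6 still-open variables draw from only 6 values {1, 3, 4, 5, 6, 7}, so each is used; only v can be 3, hence v = 3.
t and u between them cover only {1, 5} — a naked pair. Remove those values from q.
So q = 7.

7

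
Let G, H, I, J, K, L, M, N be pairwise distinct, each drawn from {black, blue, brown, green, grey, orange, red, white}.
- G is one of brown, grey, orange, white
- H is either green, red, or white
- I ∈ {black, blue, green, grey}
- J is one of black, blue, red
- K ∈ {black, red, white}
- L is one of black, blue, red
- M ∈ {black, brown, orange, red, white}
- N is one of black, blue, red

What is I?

grey

J, L, N share exactly the 3 values {black, blue, red}; by pigeonhole those values go to them, so strike black, blue, red from H, I, K, M.
That leaves K = white. Strike white from G, H, M.
H must be green (only option left). Strike green from I.
So I = grey.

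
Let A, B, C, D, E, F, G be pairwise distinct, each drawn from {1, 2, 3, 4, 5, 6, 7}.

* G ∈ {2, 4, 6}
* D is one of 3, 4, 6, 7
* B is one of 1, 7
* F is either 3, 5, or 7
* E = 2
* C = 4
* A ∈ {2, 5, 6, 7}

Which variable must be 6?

G

C has just one choice, so C = 4. Strike 4 from D, G.
E must be 2 (only option left). Eliminate 2 elsewhere: A, G.
So 6 goes to G.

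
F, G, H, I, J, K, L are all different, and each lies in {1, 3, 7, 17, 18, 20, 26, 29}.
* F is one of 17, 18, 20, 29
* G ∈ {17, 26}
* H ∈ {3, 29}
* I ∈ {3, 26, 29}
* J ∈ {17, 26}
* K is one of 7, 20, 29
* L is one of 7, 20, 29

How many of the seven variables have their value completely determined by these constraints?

1

The 7 variables together cover exactly {3, 7, 17, 18, 20, 26, 29} — 7 values for 7 variables — and 18 appears only in F's list, so F = 18.
The 2 variables G and J are confined to {17, 26}, which locks those values in; drop them from I.
H and I share exactly the 2 values {3, 29}; by pigeonhole those values go to them, so strike 3, 29 from K, L.
Determined: F=18. The other variables each still have more than one consistent value. That makes 1.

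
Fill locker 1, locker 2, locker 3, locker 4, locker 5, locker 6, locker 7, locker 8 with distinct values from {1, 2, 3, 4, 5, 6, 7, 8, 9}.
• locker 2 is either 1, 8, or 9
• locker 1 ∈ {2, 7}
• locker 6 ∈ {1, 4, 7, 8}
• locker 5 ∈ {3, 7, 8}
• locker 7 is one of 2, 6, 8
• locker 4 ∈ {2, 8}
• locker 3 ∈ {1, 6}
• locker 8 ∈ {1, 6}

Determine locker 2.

9

Among the 8 variables, 3 fits only locker 5 (and all 8 values in {1, 2, 3, 4, 6, 7, 8, 9} must be used), so locker 5 = 3.
Among the 7 still-open variables, 4 fits only locker 6 (and all 7 values in {1, 2, 4, 6, 7, 8, 9} must be used), so locker 6 = 4.
Among the 6 still-open variables, 7 fits only locker 1 (and all 6 values in {1, 2, 6, 7, 8, 9} must be used), so locker 1 = 7.
Among the 5 still-open variables, 9 fits only locker 2 (and all 5 values in {1, 2, 6, 8, 9} must be used), so locker 2 = 9.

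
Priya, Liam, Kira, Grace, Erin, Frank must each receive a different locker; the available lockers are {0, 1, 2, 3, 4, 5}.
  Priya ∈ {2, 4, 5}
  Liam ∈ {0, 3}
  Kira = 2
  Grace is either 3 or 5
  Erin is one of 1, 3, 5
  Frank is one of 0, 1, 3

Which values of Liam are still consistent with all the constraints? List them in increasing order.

0, 3

Kira's domain is down to {2}, so Kira = 2. Eliminate 2 elsewhere: Priya.
Among the 5 still-open variables, 4 fits only Priya (and all 5 values in {0, 1, 3, 4, 5} must be used), so Priya = 4.
No further eliminations apply; Liam can still be any of 0, 3.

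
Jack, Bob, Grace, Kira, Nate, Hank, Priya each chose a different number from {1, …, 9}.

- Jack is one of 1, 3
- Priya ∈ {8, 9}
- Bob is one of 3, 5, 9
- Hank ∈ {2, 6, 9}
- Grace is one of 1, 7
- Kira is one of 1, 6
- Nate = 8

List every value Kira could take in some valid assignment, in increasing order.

1, 6

Nate's domain is down to {8}, so Nate = 8. So Priya can't be 8.
Priya has just one choice, so Priya = 9. Strike 9 from Bob, Hank.
No further eliminations apply; Kira can still be any of 1, 6.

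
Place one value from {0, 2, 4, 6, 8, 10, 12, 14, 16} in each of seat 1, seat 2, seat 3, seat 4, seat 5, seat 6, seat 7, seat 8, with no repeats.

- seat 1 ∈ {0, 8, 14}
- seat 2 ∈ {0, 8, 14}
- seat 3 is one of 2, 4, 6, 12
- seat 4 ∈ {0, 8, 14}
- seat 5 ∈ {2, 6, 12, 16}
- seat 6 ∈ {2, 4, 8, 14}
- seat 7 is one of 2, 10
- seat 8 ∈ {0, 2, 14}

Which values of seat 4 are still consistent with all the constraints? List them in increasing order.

seat 1, seat 2, seat 4 share exactly the 3 values {0, 8, 14}; by pigeonhole those values go to them, so strike 0, 8, 14 from seat 6, seat 8.
That leaves seat 8 = 2. So seat 3, seat 5, seat 6, seat 7 can't be 2.
That leaves seat 6 = 4. Remove 4 from seat 3.
That leaves seat 7 = 10.
No further eliminations apply; seat 4 can still be any of 0, 8, 14.

0, 8, 14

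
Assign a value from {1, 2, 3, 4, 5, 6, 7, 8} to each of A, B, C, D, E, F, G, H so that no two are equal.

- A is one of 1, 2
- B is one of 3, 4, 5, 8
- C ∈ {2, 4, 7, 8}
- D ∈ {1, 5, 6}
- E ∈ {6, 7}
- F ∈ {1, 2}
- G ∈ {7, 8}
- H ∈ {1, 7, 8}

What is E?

6

The 8 variables together cover exactly {1, 2, 3, 4, 5, 6, 7, 8} — 8 values for 8 variables — and 3 appears only in B's list, so B = 3.
The 7 still-open variables draw from only 7 values {1, 2, 4, 5, 6, 7, 8}, so each is used; only C can be 4, hence C = 4.
The 6 still-open variables draw from only 6 values {1, 2, 5, 6, 7, 8}, so each is used; only D can be 5, hence D = 5.
The 5 still-open variables draw from only 5 values {1, 2, 6, 7, 8}, so each is used; only E can be 6, hence E = 6.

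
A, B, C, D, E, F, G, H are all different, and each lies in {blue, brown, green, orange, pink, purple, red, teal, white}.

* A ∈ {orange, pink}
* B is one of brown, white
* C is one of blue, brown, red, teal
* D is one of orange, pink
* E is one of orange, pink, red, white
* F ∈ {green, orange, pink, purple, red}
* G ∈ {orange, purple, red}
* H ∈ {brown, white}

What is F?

A and D between them cover only {orange, pink} — a naked pair. Remove those values from E, F, G.
The 2 variables B and H are confined to {brown, white}, which locks those values in; drop them from C, E.
E must be red (only option left). So C, F, G can't be red.
That leaves G = purple. Remove purple from F.
So F = green.

green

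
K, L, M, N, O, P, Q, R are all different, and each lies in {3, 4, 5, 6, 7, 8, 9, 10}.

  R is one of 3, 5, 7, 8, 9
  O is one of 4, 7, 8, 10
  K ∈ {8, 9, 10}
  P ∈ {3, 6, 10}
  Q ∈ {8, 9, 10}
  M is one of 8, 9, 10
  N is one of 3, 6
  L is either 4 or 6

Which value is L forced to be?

4

The 8 variables draw from only 8 values {3, 4, 5, 6, 7, 8, 9, 10}, so each is used; only R can be 5, hence R = 5.
The 7 still-open variables draw from only 7 values {3, 4, 6, 7, 8, 9, 10}, so each is used; only O can be 7, hence O = 7.
The 6 still-open variables together cover exactly {3, 4, 6, 8, 9, 10} — 6 values for 6 variables — and 4 appears only in L's list, so L = 4.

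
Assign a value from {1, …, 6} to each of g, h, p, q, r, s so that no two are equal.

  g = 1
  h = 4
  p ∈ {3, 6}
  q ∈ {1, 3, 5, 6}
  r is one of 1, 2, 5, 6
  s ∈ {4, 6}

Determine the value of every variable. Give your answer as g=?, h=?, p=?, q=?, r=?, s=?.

g's domain is down to {1}, so g = 1. So q, r can't be 1.
h's domain is down to {4}, so h = 4. Eliminate 4 elsewhere: s.
That leaves s = 6. Remove 6 from p, q, r.
That leaves p = 3. So q can't be 3.
q's domain is down to {5}, so q = 5. Remove 5 from r.
r's domain is down to {2}, so r = 2.

g=1, h=4, p=3, q=5, r=2, s=6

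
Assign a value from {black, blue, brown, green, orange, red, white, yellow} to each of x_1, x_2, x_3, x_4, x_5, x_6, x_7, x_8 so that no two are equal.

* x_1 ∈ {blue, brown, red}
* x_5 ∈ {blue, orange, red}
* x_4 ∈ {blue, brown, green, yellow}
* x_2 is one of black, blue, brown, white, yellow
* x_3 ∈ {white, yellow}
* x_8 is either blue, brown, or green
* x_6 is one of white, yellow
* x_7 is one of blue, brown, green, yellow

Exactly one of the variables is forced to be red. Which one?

x_1

The 8 variables draw from only 8 values {black, blue, brown, green, orange, red, white, yellow}, so each is used; only x_2 can be black, hence x_2 = black.
Among the 7 still-open variables, orange fits only x_5 (and all 7 values in {blue, brown, green, orange, red, white, yellow} must be used), so x_5 = orange.
The 6 still-open variables draw from only 6 values {blue, brown, green, red, white, yellow}, so each is used; only x_1 can be red, hence x_1 = red.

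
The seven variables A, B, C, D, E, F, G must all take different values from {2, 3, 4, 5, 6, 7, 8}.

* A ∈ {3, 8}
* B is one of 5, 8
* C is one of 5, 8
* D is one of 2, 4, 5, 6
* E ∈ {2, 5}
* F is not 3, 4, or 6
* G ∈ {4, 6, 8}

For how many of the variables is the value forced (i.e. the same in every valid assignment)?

3

The 7 variables together cover exactly {2, 3, 4, 5, 6, 7, 8} — 7 values for 7 variables — and 3 appears only in A's list, so A = 3.
The 6 still-open variables draw from only 6 values {2, 4, 5, 6, 7, 8}, so each is used; only F can be 7, hence F = 7.
B and C share exactly the 2 values {5, 8}; by pigeonhole those values go to them, so strike 5, 8 from D, E, G.
That leaves E = 2. So D can't be 2.
Determined: A=3, E=2, F=7. The other variables each still have more than one consistent value. That makes 3.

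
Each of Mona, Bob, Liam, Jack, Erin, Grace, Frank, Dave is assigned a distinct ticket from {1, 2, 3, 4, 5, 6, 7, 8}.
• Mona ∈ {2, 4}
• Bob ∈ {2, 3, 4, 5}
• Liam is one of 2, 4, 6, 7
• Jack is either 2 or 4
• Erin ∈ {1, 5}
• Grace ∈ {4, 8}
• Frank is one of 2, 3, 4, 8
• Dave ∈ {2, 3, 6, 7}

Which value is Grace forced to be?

The 8 variables draw from only 8 values {1, 2, 3, 4, 5, 6, 7, 8}, so each is used; only Erin can be 1, hence Erin = 1.
Among the 7 still-open variables, 5 fits only Bob (and all 7 values in {2, 3, 4, 5, 6, 7, 8} must be used), so Bob = 5.
Mona and Jack between them cover only {2, 4} — a naked pair. Remove those values from Liam, Grace, Frank, Dave.
So Grace = 8.

8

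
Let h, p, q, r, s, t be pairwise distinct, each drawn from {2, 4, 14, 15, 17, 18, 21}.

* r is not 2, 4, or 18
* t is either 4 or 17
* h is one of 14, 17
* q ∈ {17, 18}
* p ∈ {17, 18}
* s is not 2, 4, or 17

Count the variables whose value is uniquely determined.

The 6 variables together cover exactly {4, 14, 15, 17, 18, 21} — 6 values for 6 variables — and 4 appears only in t's list, so t = 4.
The 2 variables p and q are confined to {17, 18}, which locks those values in; drop them from h, r, s.
h's domain is down to {14}, so h = 14. So r, s can't be 14.
Determined: h=14, t=4. The other variables each still have more than one consistent value. That makes 2.

2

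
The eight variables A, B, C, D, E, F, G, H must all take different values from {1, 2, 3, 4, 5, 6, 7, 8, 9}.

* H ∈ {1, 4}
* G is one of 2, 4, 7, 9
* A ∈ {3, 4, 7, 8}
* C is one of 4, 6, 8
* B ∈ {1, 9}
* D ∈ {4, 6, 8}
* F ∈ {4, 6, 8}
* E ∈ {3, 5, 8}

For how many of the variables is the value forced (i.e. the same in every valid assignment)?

2

C, D, F share exactly the 3 values {4, 6, 8}; by pigeonhole those values go to them, so strike 4, 6, 8 from A, E, G, H.
H has just one choice, so H = 1. Eliminate 1 elsewhere: B.
B has just one choice, so B = 9. Eliminate 9 elsewhere: G.
Determined: B=9, H=1. The other variables each still have more than one consistent value. That makes 2.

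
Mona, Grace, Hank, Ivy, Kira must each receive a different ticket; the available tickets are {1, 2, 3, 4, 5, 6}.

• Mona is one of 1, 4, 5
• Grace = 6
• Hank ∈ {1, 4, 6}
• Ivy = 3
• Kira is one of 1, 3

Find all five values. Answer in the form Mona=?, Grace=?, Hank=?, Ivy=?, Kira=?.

Mona=5, Grace=6, Hank=4, Ivy=3, Kira=1

Grace's domain is down to {6}, so Grace = 6. Eliminate 6 elsewhere: Hank.
Ivy has just one choice, so Ivy = 3. Remove 3 from Kira.
Kira must be 1 (only option left). Remove 1 from Mona, Hank.
Hank must be 4 (only option left). Eliminate 4 elsewhere: Mona.
Mona must be 5 (only option left).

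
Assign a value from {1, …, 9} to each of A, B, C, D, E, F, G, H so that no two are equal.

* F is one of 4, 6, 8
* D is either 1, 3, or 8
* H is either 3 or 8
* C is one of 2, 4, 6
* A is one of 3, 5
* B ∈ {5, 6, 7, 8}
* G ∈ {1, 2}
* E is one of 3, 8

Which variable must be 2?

Among the 8 variables, 7 fits only B (and all 8 values in {1, 2, 3, 4, 5, 6, 7, 8} must be used), so B = 7.
The 7 still-open variables together cover exactly {1, 2, 3, 4, 5, 6, 8} — 7 values for 7 variables — and 5 appears only in A's list, so A = 5.
The 2 variables E and H are confined to {3, 8}, which locks those values in; drop them from D, F.
D's domain is down to {1}, so D = 1. Eliminate 1 elsewhere: G.
So 2 goes to G.

G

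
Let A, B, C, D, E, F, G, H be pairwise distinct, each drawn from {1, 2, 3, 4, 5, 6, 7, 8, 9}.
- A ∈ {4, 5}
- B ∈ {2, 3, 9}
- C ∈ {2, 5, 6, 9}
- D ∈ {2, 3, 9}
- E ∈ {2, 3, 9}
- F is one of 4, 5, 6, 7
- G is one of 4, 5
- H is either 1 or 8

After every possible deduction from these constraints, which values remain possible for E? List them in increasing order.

2, 3, 9

A and G share exactly the 2 values {4, 5}; by pigeonhole those values go to them, so strike 4, 5 from C, F.
B, D, E between them cover only {2, 3, 9} — a naked triple. Remove those values from C.
C has just one choice, so C = 6. Remove 6 from F.
F's domain is down to {7}, so F = 7.
No further eliminations apply; E can still be any of 2, 3, 9.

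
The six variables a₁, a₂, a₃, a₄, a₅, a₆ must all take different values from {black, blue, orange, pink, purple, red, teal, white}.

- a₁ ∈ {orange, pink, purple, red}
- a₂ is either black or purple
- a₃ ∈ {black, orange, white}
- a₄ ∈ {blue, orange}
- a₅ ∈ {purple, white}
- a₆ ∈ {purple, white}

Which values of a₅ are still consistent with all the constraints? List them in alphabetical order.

purple, white

a₅ and a₆ share exactly the 2 values {purple, white}; by pigeonhole those values go to them, so strike purple, white from a₁, a₂, a₃.
a₂ has just one choice, so a₂ = black. Eliminate black elsewhere: a₃.
a₃ must be orange (only option left). Eliminate orange elsewhere: a₁, a₄.
a₄ must be blue (only option left).
No further eliminations apply; a₅ can still be any of purple, white.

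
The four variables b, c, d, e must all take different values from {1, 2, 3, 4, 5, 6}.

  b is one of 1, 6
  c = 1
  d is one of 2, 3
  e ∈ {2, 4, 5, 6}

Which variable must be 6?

b

c's domain is down to {1}, so c = 1. Remove 1 from b.
So 6 goes to b.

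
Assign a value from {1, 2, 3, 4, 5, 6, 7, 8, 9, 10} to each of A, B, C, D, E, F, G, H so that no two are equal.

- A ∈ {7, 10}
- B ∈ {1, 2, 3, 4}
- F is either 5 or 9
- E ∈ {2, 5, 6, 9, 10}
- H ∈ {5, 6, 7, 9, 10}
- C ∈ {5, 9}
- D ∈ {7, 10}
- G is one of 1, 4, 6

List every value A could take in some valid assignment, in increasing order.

7, 10

A and D share exactly the 2 values {7, 10}; by pigeonhole those values go to them, so strike 7, 10 from E, H.
C and F between them cover only {5, 9} — a naked pair. Remove those values from E, H.
H must be 6 (only option left). So E, G can't be 6.
E has just one choice, so E = 2. So B can't be 2.
No further eliminations apply; A can still be any of 7, 10.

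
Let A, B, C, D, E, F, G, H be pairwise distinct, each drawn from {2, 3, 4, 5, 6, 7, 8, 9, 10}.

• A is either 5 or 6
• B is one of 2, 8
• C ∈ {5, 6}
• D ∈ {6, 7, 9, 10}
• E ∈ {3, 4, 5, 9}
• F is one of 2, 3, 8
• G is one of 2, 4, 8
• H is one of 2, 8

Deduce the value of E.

A and C share exactly the 2 values {5, 6}; by pigeonhole those values go to them, so strike 5, 6 from D, E.
B and H share exactly the 2 values {2, 8}; by pigeonhole those values go to them, so strike 2, 8 from F, G.
F must be 3 (only option left). Strike 3 from E.
G's domain is down to {4}, so G = 4. So E can't be 4.
So E = 9.

9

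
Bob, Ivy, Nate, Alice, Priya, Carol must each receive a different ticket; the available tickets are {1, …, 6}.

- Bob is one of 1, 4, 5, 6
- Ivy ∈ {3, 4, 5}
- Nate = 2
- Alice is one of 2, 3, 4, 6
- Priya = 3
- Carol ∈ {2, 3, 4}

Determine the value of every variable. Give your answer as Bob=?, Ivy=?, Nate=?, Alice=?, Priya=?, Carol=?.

Bob=1, Ivy=5, Nate=2, Alice=6, Priya=3, Carol=4

Nate has just one choice, so Nate = 2. Strike 2 from Alice, Carol.
That leaves Priya = 3. Remove 3 from Ivy, Alice, Carol.
That leaves Carol = 4. Strike 4 from Bob, Ivy, Alice.
That leaves Ivy = 5. So Bob can't be 5.
Alice's domain is down to {6}, so Alice = 6. Eliminate 6 elsewhere: Bob.
Bob must be 1 (only option left).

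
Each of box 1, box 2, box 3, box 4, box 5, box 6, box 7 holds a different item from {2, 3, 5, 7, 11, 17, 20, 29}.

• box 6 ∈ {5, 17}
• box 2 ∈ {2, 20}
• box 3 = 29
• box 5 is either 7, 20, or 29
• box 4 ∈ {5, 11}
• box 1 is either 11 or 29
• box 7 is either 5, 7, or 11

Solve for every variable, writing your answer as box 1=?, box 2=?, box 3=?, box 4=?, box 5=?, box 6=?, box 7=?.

box 1=11, box 2=2, box 3=29, box 4=5, box 5=20, box 6=17, box 7=7

box 3 must be 29 (only option left). Strike 29 from box 1, box 5.
box 1 has just one choice, so box 1 = 11. Remove 11 from box 4, box 7.
That leaves box 4 = 5. Strike 5 from box 6, box 7.
box 6 has just one choice, so box 6 = 17.
That leaves box 7 = 7. Remove 7 from box 5.
box 5's domain is down to {20}, so box 5 = 20. Strike 20 from box 2.
box 2 has just one choice, so box 2 = 2.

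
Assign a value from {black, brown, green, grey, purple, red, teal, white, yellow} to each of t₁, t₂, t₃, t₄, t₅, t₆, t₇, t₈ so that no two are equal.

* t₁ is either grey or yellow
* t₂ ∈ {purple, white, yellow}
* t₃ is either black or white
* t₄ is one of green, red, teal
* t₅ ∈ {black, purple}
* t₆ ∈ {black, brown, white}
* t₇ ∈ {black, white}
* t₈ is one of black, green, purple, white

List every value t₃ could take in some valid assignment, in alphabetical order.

black, white

The 2 variables t₃ and t₇ are confined to {black, white}, which locks those values in; drop them from t₂, t₅, t₆, t₈.
t₅'s domain is down to {purple}, so t₅ = purple. Eliminate purple elsewhere: t₂, t₈.
t₆'s domain is down to {brown}, so t₆ = brown.
That leaves t₈ = green. Eliminate green elsewhere: t₄.
That leaves t₂ = yellow. So t₁ can't be yellow.
t₁ has just one choice, so t₁ = grey.
No further eliminations apply; t₃ can still be any of black, white.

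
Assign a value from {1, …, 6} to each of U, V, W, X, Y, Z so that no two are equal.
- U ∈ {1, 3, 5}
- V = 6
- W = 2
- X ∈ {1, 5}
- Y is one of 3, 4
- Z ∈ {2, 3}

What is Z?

3

V's domain is down to {6}, so V = 6.
W has just one choice, so W = 2. So Z can't be 2.
So Z = 3.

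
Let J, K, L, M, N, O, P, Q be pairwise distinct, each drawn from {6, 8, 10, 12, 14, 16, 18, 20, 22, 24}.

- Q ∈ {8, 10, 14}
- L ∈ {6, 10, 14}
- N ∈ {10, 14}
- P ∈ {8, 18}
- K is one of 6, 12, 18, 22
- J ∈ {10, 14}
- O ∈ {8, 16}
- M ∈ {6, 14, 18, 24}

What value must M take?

24

J and N share exactly the 2 values {10, 14}; by pigeonhole those values go to them, so strike 10, 14 from L, M, Q.
L's domain is down to {6}, so L = 6. Eliminate 6 elsewhere: K, M.
Q has just one choice, so Q = 8. Strike 8 from O, P.
O has just one choice, so O = 16.
P has just one choice, so P = 18. Eliminate 18 elsewhere: K, M.
So M = 24.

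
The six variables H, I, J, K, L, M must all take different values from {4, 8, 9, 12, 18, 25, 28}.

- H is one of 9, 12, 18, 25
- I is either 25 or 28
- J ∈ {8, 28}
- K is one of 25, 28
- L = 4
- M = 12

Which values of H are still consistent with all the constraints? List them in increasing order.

9, 18

L's domain is down to {4}, so L = 4.
M has just one choice, so M = 12. Strike 12 from H.
I and K share exactly the 2 values {25, 28}; by pigeonhole those values go to them, so strike 25, 28 from H, J.
J has just one choice, so J = 8.
No further eliminations apply; H can still be any of 9, 18.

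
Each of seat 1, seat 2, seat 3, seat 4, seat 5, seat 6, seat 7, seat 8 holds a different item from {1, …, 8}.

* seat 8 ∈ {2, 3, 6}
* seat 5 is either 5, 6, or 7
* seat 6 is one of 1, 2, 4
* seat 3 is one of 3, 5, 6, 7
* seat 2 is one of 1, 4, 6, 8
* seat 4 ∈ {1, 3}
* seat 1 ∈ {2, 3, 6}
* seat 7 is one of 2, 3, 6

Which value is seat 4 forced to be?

Among the 8 variables, 8 fits only seat 2 (and all 8 values in {1, 2, 3, 4, 5, 6, 7, 8} must be used), so seat 2 = 8.
Among the 7 still-open variables, 4 fits only seat 6 (and all 7 values in {1, 2, 3, 4, 5, 6, 7} must be used), so seat 6 = 4.
The 6 still-open variables together cover exactly {1, 2, 3, 5, 6, 7} — 6 values for 6 variables — and 1 appears only in seat 4's list, so seat 4 = 1.

1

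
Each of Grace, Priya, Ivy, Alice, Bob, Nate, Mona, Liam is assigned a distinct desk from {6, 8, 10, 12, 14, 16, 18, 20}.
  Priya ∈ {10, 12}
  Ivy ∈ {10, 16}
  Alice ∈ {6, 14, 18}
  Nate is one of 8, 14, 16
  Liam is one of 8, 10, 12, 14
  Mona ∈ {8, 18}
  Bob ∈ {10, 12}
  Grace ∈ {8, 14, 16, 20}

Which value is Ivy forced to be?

16

The 8 variables together cover exactly {6, 8, 10, 12, 14, 16, 18, 20} — 8 values for 8 variables — and 6 appears only in Alice's list, so Alice = 6.
Among the 7 still-open variables, 18 fits only Mona (and all 7 values in {8, 10, 12, 14, 16, 18, 20} must be used), so Mona = 18.
Among the 6 still-open variables, 20 fits only Grace (and all 6 values in {8, 10, 12, 14, 16, 20} must be used), so Grace = 20.
Priya and Bob between them cover only {10, 12} — a naked pair. Remove those values from Ivy, Liam.
So Ivy = 16.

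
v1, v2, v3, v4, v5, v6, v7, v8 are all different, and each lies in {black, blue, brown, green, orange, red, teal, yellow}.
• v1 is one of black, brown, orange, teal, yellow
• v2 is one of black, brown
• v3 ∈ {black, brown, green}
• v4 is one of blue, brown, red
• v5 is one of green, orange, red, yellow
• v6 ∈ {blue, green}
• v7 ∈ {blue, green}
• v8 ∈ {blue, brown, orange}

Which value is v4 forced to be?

Among the 8 variables, teal fits only v1 (and all 8 values in {black, blue, brown, green, orange, red, teal, yellow} must be used), so v1 = teal.
Among the 7 still-open variables, yellow fits only v5 (and all 7 values in {black, blue, brown, green, orange, red, yellow} must be used), so v5 = yellow.
The 6 still-open variables together cover exactly {black, blue, brown, green, orange, red} — 6 values for 6 variables — and orange appears only in v8's list, so v8 = orange.
Among the 5 still-open variables, red fits only v4 (and all 5 values in {black, blue, brown, green, red} must be used), so v4 = red.

red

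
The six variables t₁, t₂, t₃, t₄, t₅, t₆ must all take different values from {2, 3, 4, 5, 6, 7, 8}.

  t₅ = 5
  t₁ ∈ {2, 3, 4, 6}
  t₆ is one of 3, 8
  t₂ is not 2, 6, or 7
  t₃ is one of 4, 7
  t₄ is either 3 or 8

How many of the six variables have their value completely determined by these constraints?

t₅'s domain is down to {5}, so t₅ = 5. Strike 5 from t₂.
The 2 variables t₄ and t₆ are confined to {3, 8}, which locks those values in; drop them from t₁, t₂.
t₂ has just one choice, so t₂ = 4. Remove 4 from t₁, t₃.
That leaves t₃ = 7.
Determined: t₂=4, t₃=7, t₅=5. The other variables each still have more than one consistent value. That makes 3.

3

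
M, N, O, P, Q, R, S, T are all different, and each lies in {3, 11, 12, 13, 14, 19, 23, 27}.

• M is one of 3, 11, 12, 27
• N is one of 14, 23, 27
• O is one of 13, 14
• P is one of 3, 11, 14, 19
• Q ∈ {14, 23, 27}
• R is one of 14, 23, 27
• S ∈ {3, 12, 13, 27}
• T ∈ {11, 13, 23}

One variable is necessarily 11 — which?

T

The 8 variables together cover exactly {3, 11, 12, 13, 14, 19, 23, 27} — 8 values for 8 variables — and 19 appears only in P's list, so P = 19.
N, Q, R share exactly the 3 values {14, 23, 27}; by pigeonhole those values go to them, so strike 14, 23, 27 from M, O, S, T.
O's domain is down to {13}, so O = 13. Remove 13 from S, T.
So 11 goes to T.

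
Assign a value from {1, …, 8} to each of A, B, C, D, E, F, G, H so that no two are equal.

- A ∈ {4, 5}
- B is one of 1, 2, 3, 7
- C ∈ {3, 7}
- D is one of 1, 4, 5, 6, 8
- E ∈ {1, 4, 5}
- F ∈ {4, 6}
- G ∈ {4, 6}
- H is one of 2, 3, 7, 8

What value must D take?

8

F and G between them cover only {4, 6} — a naked pair. Remove those values from A, D, E.
That leaves A = 5. Eliminate 5 elsewhere: D, E.
That leaves E = 1. So B, D can't be 1.
So D = 8.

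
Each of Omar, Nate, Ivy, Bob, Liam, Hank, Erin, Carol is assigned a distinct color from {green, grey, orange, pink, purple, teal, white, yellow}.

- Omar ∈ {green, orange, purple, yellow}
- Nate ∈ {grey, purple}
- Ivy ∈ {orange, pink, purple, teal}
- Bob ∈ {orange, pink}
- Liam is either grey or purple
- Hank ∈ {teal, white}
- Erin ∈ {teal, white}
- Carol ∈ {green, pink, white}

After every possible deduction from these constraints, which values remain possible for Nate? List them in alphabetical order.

grey, purple

The 8 variables together cover exactly {green, grey, orange, pink, purple, teal, white, yellow} — 8 values for 8 variables — and yellow appears only in Omar's list, so Omar = yellow.
The 7 still-open variables draw from only 7 values {green, grey, orange, pink, purple, teal, white}, so each is used; only Carol can be green, hence Carol = green.
Nate and Liam share exactly the 2 values {grey, purple}; by pigeonhole those values go to them, so strike grey, purple from Ivy.
Hank and Erin between them cover only {teal, white} — a naked pair. Remove those values from Ivy.
No further eliminations apply; Nate can still be any of grey, purple.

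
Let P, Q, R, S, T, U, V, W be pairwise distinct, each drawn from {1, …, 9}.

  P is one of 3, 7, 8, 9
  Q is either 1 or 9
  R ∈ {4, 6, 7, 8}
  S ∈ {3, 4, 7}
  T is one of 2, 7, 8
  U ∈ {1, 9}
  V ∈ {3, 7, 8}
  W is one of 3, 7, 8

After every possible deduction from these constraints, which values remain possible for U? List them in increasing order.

Among the 8 variables, 2 fits only T (and all 8 values in {1, 2, 3, 4, 6, 7, 8, 9} must be used), so T = 2.
The 7 still-open variables together cover exactly {1, 3, 4, 6, 7, 8, 9} — 7 values for 7 variables — and 6 appears only in R's list, so R = 6.
Among the 6 still-open variables, 4 fits only S (and all 6 values in {1, 3, 4, 7, 8, 9} must be used), so S = 4.
The 2 variables Q and U are confined to {1, 9}, which locks those values in; drop them from P.
No further eliminations apply; U can still be any of 1, 9.

1, 9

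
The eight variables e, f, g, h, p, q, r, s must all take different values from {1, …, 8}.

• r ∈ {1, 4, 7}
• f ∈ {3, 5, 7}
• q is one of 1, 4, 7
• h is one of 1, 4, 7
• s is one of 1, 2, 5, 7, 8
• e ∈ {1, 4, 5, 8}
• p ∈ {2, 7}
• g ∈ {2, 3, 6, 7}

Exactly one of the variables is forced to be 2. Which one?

The 8 variables together cover exactly {1, 2, 3, 4, 5, 6, 7, 8} — 8 values for 8 variables — and 6 appears only in g's list, so g = 6.
The 7 still-open variables draw from only 7 values {1, 2, 3, 4, 5, 7, 8}, so each is used; only f can be 3, hence f = 3.
h, q, r between them cover only {1, 4, 7} — a naked triple. Remove those values from e, p, s.
So 2 goes to p.

p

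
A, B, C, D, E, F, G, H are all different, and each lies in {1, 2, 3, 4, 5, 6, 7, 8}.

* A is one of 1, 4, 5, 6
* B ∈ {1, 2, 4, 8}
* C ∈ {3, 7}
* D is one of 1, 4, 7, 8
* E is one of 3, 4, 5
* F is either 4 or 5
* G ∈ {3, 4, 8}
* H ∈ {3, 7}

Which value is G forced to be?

The 8 variables draw from only 8 values {1, 2, 3, 4, 5, 6, 7, 8}, so each is used; only B can be 2, hence B = 2.
The 7 still-open variables draw from only 7 values {1, 3, 4, 5, 6, 7, 8}, so each is used; only A can be 6, hence A = 6.
The 6 still-open variables draw from only 6 values {1, 3, 4, 5, 7, 8}, so each is used; only D can be 1, hence D = 1.
Among the 5 still-open variables, 8 fits only G (and all 5 values in {3, 4, 5, 7, 8} must be used), so G = 8.

8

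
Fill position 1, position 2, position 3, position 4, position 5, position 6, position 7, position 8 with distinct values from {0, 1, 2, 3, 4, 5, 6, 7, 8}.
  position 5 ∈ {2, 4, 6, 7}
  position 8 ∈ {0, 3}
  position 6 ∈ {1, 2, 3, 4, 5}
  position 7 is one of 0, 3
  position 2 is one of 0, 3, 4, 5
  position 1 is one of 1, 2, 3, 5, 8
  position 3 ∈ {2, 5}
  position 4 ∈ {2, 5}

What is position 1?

8

The 2 variables position 3 and position 4 are confined to {2, 5}, which locks those values in; drop them from position 1, position 2, position 5, position 6.
position 7 and position 8 between them cover only {0, 3} — a naked pair. Remove those values from position 1, position 2, position 6.
position 2 must be 4 (only option left). Eliminate 4 elsewhere: position 5, position 6.
That leaves position 6 = 1. Remove 1 from position 1.
So position 1 = 8.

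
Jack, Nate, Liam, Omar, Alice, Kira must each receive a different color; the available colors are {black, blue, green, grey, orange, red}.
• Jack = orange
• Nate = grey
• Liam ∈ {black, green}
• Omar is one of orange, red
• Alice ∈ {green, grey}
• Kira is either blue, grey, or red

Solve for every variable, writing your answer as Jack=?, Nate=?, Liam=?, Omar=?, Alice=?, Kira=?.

Jack's domain is down to {orange}, so Jack = orange. Strike orange from Omar.
Nate's domain is down to {grey}, so Nate = grey. Eliminate grey elsewhere: Alice, Kira.
That leaves Omar = red. Eliminate red elsewhere: Kira.
Alice must be green (only option left). Strike green from Liam.
Kira's domain is down to {blue}, so Kira = blue.
Liam must be black (only option left).

Jack=orange, Nate=grey, Liam=black, Omar=red, Alice=green, Kira=blue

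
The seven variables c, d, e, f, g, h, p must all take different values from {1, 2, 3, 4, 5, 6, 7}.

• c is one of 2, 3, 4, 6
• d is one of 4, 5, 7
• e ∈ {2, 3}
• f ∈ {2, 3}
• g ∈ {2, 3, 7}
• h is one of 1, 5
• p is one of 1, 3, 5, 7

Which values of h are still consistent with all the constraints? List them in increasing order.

The 7 variables together cover exactly {1, 2, 3, 4, 5, 6, 7} — 7 values for 7 variables — and 6 appears only in c's list, so c = 6.
The 6 still-open variables draw from only 6 values {1, 2, 3, 4, 5, 7}, so each is used; only d can be 4, hence d = 4.
The 2 variables e and f are confined to {2, 3}, which locks those values in; drop them from g, p.
g's domain is down to {7}, so g = 7. Eliminate 7 elsewhere: p.
No further eliminations apply; h can still be any of 1, 5.

1, 5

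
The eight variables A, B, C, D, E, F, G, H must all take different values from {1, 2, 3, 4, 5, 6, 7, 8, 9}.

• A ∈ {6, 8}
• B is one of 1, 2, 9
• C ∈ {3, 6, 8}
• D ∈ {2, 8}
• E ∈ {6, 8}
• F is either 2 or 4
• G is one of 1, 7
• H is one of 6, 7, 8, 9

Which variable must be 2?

The 8 variables together cover exactly {1, 2, 3, 4, 6, 7, 8, 9} — 8 values for 8 variables — and 3 appears only in C's list, so C = 3.
The 7 still-open variables together cover exactly {1, 2, 4, 6, 7, 8, 9} — 7 values for 7 variables — and 4 appears only in F's list, so F = 4.
The 2 variables A and E are confined to {6, 8}, which locks those values in; drop them from D, H.
So 2 goes to D.

D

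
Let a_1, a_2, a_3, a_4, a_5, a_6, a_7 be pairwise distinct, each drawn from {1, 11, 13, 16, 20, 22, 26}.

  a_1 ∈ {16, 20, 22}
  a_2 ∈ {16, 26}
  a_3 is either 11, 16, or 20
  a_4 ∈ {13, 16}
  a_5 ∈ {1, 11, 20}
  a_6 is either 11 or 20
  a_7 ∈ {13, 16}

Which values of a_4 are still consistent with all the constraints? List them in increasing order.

The 7 variables draw from only 7 values {1, 11, 13, 16, 20, 22, 26}, so each is used; only a_5 can be 1, hence a_5 = 1.
The 6 still-open variables together cover exactly {11, 13, 16, 20, 22, 26} — 6 values for 6 variables — and 22 appears only in a_1's list, so a_1 = 22.
Among the 5 still-open variables, 26 fits only a_2 (and all 5 values in {11, 13, 16, 20, 26} must be used), so a_2 = 26.
a_4 and a_7 between them cover only {13, 16} — a naked pair. Remove those values from a_3.
No further eliminations apply; a_4 can still be any of 13, 16.

13, 16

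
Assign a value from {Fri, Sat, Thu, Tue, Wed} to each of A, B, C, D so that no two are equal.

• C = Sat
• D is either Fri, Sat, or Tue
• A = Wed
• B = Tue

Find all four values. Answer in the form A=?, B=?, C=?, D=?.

A's domain is down to {Wed}, so A = Wed.
B must be Tue (only option left). Strike Tue from D.
C must be Sat (only option left). Remove Sat from D.
D's domain is down to {Fri}, so D = Fri.

A=Wed, B=Tue, C=Sat, D=Fri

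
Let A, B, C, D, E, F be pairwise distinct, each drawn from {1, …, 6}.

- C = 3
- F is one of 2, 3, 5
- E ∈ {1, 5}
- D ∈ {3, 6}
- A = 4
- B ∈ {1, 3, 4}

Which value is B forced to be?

A must be 4 (only option left). Eliminate 4 elsewhere: B.
C's domain is down to {3}, so C = 3. Eliminate 3 elsewhere: B, D, F.
So B = 1.

1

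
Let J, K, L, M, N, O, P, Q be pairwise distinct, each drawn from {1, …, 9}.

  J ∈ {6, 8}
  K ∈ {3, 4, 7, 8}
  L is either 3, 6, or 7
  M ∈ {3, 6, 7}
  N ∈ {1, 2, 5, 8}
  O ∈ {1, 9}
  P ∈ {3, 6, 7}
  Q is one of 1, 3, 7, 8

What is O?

9

The 3 variables L, M, P are confined to {3, 6, 7}, which locks those values in; drop them from J, K, Q.
J has just one choice, so J = 8. So K, N, Q can't be 8.
K must be 4 (only option left).
That leaves Q = 1. Eliminate 1 elsewhere: N, O.
So O = 9.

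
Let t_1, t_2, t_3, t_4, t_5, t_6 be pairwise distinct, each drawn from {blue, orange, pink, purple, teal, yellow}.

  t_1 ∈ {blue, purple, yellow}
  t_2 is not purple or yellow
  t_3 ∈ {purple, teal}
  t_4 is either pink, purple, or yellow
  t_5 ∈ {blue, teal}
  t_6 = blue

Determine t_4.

t_6 has just one choice, so t_6 = blue. Strike blue from t_1, t_2, t_5.
t_5's domain is down to {teal}, so t_5 = teal. So t_2, t_3 can't be teal.
t_3 must be purple (only option left). Eliminate purple elsewhere: t_1, t_4.
That leaves t_1 = yellow. Remove yellow from t_4.
So t_4 = pink.

pink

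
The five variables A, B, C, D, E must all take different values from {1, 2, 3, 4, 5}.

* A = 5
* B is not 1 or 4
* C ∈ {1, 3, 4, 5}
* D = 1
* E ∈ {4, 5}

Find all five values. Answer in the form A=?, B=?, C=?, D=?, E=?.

A's domain is down to {5}, so A = 5. Remove 5 from B, C, E.
That leaves D = 1. Remove 1 from C.
E's domain is down to {4}, so E = 4. Strike 4 from C.
That leaves C = 3. So B can't be 3.
That leaves B = 2.

A=5, B=2, C=3, D=1, E=4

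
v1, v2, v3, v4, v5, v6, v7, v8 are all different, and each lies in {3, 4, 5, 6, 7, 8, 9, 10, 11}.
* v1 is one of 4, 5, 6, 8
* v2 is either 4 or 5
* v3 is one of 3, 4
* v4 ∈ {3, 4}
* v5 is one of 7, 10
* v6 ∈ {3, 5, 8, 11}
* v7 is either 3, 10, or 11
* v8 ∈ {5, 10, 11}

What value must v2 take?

The 8 variables draw from only 8 values {3, 4, 5, 6, 7, 8, 10, 11}, so each is used; only v1 can be 6, hence v1 = 6.
The 7 still-open variables draw from only 7 values {3, 4, 5, 7, 8, 10, 11}, so each is used; only v5 can be 7, hence v5 = 7.
Among the 6 still-open variables, 8 fits only v6 (and all 6 values in {3, 4, 5, 8, 10, 11} must be used), so v6 = 8.
v3 and v4 share exactly the 2 values {3, 4}; by pigeonhole those values go to them, so strike 3, 4 from v2, v7.
So v2 = 5.

5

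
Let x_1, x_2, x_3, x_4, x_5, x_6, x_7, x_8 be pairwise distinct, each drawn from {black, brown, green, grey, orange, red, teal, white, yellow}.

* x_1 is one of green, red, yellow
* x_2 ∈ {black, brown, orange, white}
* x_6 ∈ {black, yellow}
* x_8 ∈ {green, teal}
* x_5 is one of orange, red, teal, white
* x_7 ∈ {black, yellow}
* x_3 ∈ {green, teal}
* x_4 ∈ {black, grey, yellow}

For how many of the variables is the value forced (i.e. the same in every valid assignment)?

2

x_3 and x_8 share exactly the 2 values {green, teal}; by pigeonhole those values go to them, so strike green, teal from x_1, x_5.
x_6 and x_7 between them cover only {black, yellow} — a naked pair. Remove those values from x_1, x_2, x_4.
x_1 must be red (only option left). Eliminate red elsewhere: x_5.
x_4 must be grey (only option left).
Determined: x_1=red, x_4=grey. The other variables each still have more than one consistent value. That makes 2.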